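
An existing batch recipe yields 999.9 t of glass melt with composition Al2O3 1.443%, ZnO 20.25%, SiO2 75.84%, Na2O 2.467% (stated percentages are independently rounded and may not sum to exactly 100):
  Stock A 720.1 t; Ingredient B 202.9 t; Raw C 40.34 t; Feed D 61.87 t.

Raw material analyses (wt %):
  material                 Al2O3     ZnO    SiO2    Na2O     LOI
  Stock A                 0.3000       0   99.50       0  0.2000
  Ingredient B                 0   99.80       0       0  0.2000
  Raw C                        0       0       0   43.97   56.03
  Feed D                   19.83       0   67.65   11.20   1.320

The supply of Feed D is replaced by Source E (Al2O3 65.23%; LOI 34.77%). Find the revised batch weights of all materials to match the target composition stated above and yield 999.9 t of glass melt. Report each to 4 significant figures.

Exact precision is kept in all steps. Values along the way are shown, with 4-significant-digit rounding, in the working; a single rounding finalizes each reported figure — derived quantities (yield, glass mass, totals, LOI, four oxide percentages) are computed starting from the weights at 999.9 t of glass at exact precision precisely as stated by question or answer.
Oxide mass targets, per 999.9 t glass melt:
  Al2O3: 1.443% × 999.9 = 14.43 t
  ZnO: 20.25% × 999.9 = 202.5 t
  SiO2: 75.84% × 999.9 = 758.3 t
  Na2O: 2.467% × 999.9 = 24.67 t
Checking each oxide sum given the weights on record, on the stated basis (target by target, the sums agree up to rounding of the answer):
  Al2O3: 762.1·0.003000 + 18.61·0.6523 = 14.43 t (target 14.43 t)
  ZnO: 202.9·0.9980 = 202.5 t (target 202.5 t)
  SiO2: 762.1·0.9950 = 758.3 t (target 758.3 t)
  Na2O: 56.10·0.4397 = 24.67 t (target 24.67 t)
Glass mass check: Σ batch − LOI loss = 999.9 t (oxide target masses add up to 999.9 t; stated basis 999.9 t — any gap is answer rounding).
Batch total: Σ batch = 1040 t; Σ batch·LOI gives LOI loss = 39.83 t; glass ÷ batch gives a yield of 96.17%.

Revised batch per 999.9 t glass melt:
  Stock A: 762.1 t
  Ingredient B: 202.9 t
  Raw C: 56.10 t
  Source E: 18.61 t
Total batch = 1040 t; LOI loss = 39.83 t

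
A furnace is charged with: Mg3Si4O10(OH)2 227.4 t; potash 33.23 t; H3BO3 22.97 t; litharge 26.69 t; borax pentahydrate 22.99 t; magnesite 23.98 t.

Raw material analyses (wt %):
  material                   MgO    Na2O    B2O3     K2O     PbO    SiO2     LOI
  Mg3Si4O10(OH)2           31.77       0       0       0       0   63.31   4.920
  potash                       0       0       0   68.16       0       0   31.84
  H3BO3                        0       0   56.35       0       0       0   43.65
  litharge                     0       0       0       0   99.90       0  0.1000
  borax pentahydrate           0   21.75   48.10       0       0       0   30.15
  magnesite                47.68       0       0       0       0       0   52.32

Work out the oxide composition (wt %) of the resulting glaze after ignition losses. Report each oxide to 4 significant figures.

Glass mass = 306.0 t (batch 357.3 − LOI 51.30).
Composition: MgO 27.35%, Na2O 1.634%, B2O3 7.845%, K2O 7.403%, PbO 8.715%, SiO2 47.05%

Each numeric step carries full float precision throughout — in-progress results are printed (rounded to 4 significant digits) in the printout; each reported value sees exactly one rounding — all derived quantities (the totals, six oxide percentages, glass mass, the yield, ignition loss) are carried from the batch weights at 306.0 t of glass in full float precision, as quoted within question or answer.
Mass of each oxide from the mix:
  MgO: 227.4·0.3177 + 23.98·0.4768 = 83.68 t
  Na2O: 22.99·0.2175 = 5.000 t
  B2O3: 22.97·0.5635 + 22.99·0.4810 = 24.00 t
  K2O: 33.23·0.6816 = 22.65 t
  PbO: 26.69·0.9990 = 26.66 t
  SiO2: 227.4·0.6331 = 144.0 t
LOI: 227.4·0.04920 + 33.23·0.3184 + 22.97·0.4365 + 26.69·0.001000 + 22.99·0.3015 + 23.98·0.5232 = 51.30 t
batch − LOI leaves glass = 357.3 − 51.30 = 306.0 t (= Σ oxide masses)
each oxide over glass, ×100, is wt %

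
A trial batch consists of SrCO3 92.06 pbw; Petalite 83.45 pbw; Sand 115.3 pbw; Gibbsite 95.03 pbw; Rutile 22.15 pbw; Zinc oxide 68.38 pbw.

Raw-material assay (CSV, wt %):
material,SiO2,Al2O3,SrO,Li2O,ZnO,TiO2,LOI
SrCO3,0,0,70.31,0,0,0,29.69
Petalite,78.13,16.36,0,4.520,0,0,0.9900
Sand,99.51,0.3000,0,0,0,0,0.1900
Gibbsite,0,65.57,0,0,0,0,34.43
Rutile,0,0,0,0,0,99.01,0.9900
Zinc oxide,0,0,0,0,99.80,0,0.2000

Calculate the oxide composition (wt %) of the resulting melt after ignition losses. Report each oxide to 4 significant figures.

Glass mass = 414.9 pbw (batch 476.4 − LOI 61.45).
Composition: SiO2 43.37%, Al2O3 18.39%, SrO 15.60%, Li2O 0.9091%, ZnO 16.45%, TiO2 5.286%

In-progress results are displayed (rounded to 4 significant figures) on the page. All arithmetic runs at exact precision at all times. Each reported figure takes a single rounding. All derived quantities are re-derived from the batch weights at 414.9 pbw of glass in full float precision (six oxide percentages, LOI, net glass mass, the yield, the totals) exactly as printed in either problem or answer.
What the batch supplies per oxide:
  SiO2: 83.45·0.7813 + 115.3·0.9951 = 179.9 pbw
  Al2O3: 83.45·0.1636 + 115.3·0.003000 + 95.03·0.6557 = 76.31 pbw
  SrO: 92.06·0.7031 = 64.73 pbw
  Li2O: 83.45·0.04520 = 3.772 pbw
  ZnO: 68.38·0.9980 = 68.24 pbw
  TiO2: 22.15·0.9901 = 21.93 pbw
LOI: 92.06·0.2969 + 83.45·0.009900 + 115.3·0.001900 + 95.03·0.3443 + 22.15·0.009900 + 68.38·0.002000 = 61.45 pbw
batch − LOI leaves glass = 476.4 − 61.45 = 414.9 pbw (the oxide masses sum to this)
percent by weight: oxide/glass ×100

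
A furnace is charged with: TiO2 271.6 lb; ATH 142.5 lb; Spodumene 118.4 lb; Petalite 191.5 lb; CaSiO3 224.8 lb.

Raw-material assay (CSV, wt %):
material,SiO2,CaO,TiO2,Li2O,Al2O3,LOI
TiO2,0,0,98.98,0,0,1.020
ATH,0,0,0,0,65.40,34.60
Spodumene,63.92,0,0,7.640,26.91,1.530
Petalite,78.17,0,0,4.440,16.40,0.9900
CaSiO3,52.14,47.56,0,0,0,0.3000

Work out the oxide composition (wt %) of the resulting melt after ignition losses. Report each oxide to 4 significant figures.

Values along the way are displayed, with 4-significant-figure rounding, in the working. The working math keeps full float precision from first step to last. Each reported figure takes a single rounding. All derived quantities, including glass mass, ignition loss, totals, five oxide percentages, yield, are computed from the weighed amounts for 892.3 lb of glass in exact precision, as given in question or answer.
Mass of each oxide from the mix:
  SiO2: 118.4·0.6392 + 191.5·0.7817 + 224.8·0.5214 = 342.6 lb
  CaO: 224.8·0.4756 = 106.9 lb
  TiO2: 271.6·0.9898 = 268.8 lb
  Li2O: 118.4·0.07640 + 191.5·0.04440 = 17.55 lb
  Al2O3: 142.5·0.6540 + 118.4·0.2691 + 191.5·0.1640 = 156.5 lb
LOI: 271.6·0.01020 + 142.5·0.3460 + 118.4·0.01530 + 191.5·0.009900 + 224.8·0.003000 = 56.46 lb
The glass mass, total less LOI, = 948.8 − 56.46 = 892.3 lb (matching Σ of the oxides)
percent by weight: oxide/glass ×100

Glass mass = 892.3 lb (batch 948.8 − LOI 56.46).
Composition: SiO2 38.39%, CaO 11.98%, TiO2 30.13%, Li2O 1.967%, Al2O3 17.53%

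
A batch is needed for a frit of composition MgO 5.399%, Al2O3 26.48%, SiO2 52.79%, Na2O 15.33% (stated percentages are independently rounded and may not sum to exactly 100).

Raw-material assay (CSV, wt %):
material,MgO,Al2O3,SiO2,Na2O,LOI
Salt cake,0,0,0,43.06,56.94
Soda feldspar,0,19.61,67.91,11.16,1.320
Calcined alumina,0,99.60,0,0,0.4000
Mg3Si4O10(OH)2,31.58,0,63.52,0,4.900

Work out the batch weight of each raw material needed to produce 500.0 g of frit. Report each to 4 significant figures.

The working math runs at full float precision from start to finish. Rounding to four significant figures extends to each intermediate as printed — every reported result takes exactly one rounding. Derived quantities are re-derived from the batch weights for 500.0 g of glass in exact precision (totals, the four compositions, ignition loss, net glass mass, the yield), as quoted within the problem or the answer.
Target oxide masses per 500.0 g frit:
  MgO: 5.399% × 500.0 = 27.00 g
  Al2O3: 26.48% × 500.0 = 132.4 g
  SiO2: 52.79% × 500.0 = 264.0 g
  Na2O: 15.33% × 500.0 = 76.65 g
A balance pass over the oxides, applying the batch weights above, against the basis in use (sums match the target masses exact up to rounding of places):
  MgO: 85.48·0.3158 = 26.99 g (target 27.00 g)
  Al2O3: 308.7·0.1961 + 72.15·0.9960 = 132.4 g (target 132.4 g)
  SiO2: 308.7·0.6791 + 85.48·0.6352 = 263.9 g (target 264.0 g)
  Na2O: 98.00·0.4306 + 308.7·0.1116 = 76.65 g (target 76.65 g)
Mass balance on the glass: total charge less LOI = 500.0 g (summing oxide targets gives 500.0 g; against the stated basis, 500.0 g — a pure rounding effect).
Adding the batch up: Σ batch = 564.3 g; Σ batch·LOI gives LOI loss = 64.35 g; glass ÷ batch gives a yield of 88.60%.

Batch per 500.0 g frit:
  Salt cake: 98.00 g
  Soda feldspar: 308.7 g
  Calcined alumina: 72.15 g
  Mg3Si4O10(OH)2: 85.48 g
Total batch = 564.3 g; LOI loss = 64.35 g; yield = 88.60%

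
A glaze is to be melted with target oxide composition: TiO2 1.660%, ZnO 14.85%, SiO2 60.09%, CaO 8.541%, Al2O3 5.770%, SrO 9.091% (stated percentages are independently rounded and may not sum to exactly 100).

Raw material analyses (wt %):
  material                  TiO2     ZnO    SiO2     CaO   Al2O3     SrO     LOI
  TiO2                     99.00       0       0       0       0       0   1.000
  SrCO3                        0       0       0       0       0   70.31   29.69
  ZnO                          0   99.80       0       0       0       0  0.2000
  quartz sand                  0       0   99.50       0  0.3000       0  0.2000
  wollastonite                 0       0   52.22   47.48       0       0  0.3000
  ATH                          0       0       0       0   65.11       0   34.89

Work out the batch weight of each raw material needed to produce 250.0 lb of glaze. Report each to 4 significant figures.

Batch per 250.0 lb glaze:
  TiO2: 4.192 lb
  SrCO3: 32.32 lb
  ZnO: 37.20 lb
  quartz sand: 127.4 lb
  wollastonite: 44.97 lb
  ATH: 21.57 lb
Total batch = 267.7 lb; LOI loss = 17.63 lb; yield = 93.41%

Intermediates are displayed, rounded to 4 significant figures, when written out — all arithmetic carries full float precision in every operation; each reported number carries a single rounding — the derived quantities, which include totals, net glass mass, the yield, ignition loss, the six compositions, are rebuilt in exact precision, as quoted within problem or answer, using the weight values per 250.0 lb of glass.
Oxide-by-oxide targets in 250.0 lb glaze:
  TiO2: 1.660% × 250.0 = 4.150 lb
  ZnO: 14.85% × 250.0 = 37.12 lb
  SiO2: 60.09% × 250.0 = 150.2 lb
  CaO: 8.541% × 250.0 = 21.35 lb
  Al2O3: 5.770% × 250.0 = 14.42 lb
  SrO: 9.091% × 250.0 = 22.73 lb
Mass-balance tally per oxide on the weights just shown, for the quoted basis mass (summed amounts equal target values net of answer rounding effects):
  TiO2: 4.192·0.9900 = 4.150 lb (target 4.150 lb)
  ZnO: 37.20·0.9980 = 37.13 lb (target 37.12 lb)
  SiO2: 127.4·0.9950 + 44.97·0.5222 = 150.2 lb (target 150.2 lb)
  CaO: 44.97·0.4748 = 21.35 lb (target 21.35 lb)
  Al2O3: 127.4·0.003000 + 21.57·0.6511 = 14.43 lb (target 14.42 lb)
  SrO: 32.32·0.7031 = 22.72 lb (target 22.73 lb)
Glass mass check: total batch − LOI = 250.0 lb (oxide target masses add up to 250.0 lb; versus the stated basis of 250.0 lb — rounding explains the deltas).
Adding the batch up: Σ batch = 267.7 lb; ignition loss, Σ(batch × LOI) = 17.63 lb; as yield: glass ÷ batch → 93.41%.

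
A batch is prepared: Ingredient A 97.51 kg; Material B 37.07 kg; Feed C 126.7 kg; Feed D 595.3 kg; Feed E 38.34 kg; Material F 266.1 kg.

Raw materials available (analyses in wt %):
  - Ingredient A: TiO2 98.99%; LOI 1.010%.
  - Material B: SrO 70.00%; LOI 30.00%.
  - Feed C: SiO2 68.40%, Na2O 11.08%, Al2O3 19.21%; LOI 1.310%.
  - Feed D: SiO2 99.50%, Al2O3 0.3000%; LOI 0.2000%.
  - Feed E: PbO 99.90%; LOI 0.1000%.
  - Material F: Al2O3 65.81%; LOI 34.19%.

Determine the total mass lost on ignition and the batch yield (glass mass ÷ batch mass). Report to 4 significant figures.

LOI loss = 106.0 kg; glass = 1055 kg; yield = 90.87%

All internal work holds full float precision all the way through. Mid-chain values are displayed rounded to 4 significant figures between the steps; each reported number receives exactly one rounding. The derived quantities are rebuilt starting from the weights for 1055 kg of glass in exact precision (ignition loss, six oxide percentages, net glass mass, totals, yield) exactly as printed in the question or the answer.
Material-by-material LOI:
  Ingredient A: 97.51 × 0.01010 = 0.9849 kg
  Material B: 37.07 × 0.3000 = 11.12 kg
  Feed C: 126.7 × 0.01310 = 1.660 kg
  Feed D: 595.3 × 0.002000 = 1.191 kg
  Feed E: 38.34 × 0.001000 = 0.03834 kg
  Material F: 266.1 × 0.3419 = 90.98 kg
Total LOI = 106.0 kg
Glass = batch − LOI = 1161 − 106.0 = 1055 kg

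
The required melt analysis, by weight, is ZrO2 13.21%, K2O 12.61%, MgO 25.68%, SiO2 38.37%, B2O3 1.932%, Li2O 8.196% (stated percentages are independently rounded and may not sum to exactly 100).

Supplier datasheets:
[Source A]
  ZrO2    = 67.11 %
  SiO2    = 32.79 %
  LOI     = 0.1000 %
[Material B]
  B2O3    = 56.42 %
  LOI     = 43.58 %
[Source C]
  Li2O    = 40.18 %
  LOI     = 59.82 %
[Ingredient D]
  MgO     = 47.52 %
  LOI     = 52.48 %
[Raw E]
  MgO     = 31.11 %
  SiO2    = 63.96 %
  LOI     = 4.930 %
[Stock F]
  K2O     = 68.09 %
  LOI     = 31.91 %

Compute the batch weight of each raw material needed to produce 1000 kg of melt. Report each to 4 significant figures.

The intermediate values are shown, rounded to four significant figures, as written; the working math runs at exact precision at every stage. Every reported figure takes just one rounding. The derived quantities (the six compositions, net glass mass, totals, yield, ignition loss) are carried starting from the weights on 1000 kg of glass in exact precision exactly as printed in either problem or answer.
Per-oxide target masses for 1000 kg melt:
  ZrO2: 13.21% × 1000 = 132.1 kg
  K2O: 12.61% × 1000 = 126.1 kg
  MgO: 25.68% × 1000 = 256.8 kg
  SiO2: 38.37% × 1000 = 383.7 kg
  B2O3: 1.932% × 1000 = 19.32 kg
  Li2O: 8.196% × 1000 = 81.96 kg
A balance pass over the oxides, with the batch weights as given, on the stated basis (target by target, the sums agree given rounding of the digits):
  ZrO2: 196.8·0.6711 = 132.1 kg (target 132.1 kg)
  K2O: 185.2·0.6809 = 126.1 kg (target 126.1 kg)
  MgO: 213.7·0.4752 + 499.0·0.3111 = 256.8 kg (target 256.8 kg)
  SiO2: 196.8·0.3279 + 499.0·0.6396 = 383.7 kg (target 383.7 kg)
  B2O3: 34.24·0.5642 = 19.32 kg (target 19.32 kg)
  Li2O: 204.0·0.4018 = 81.97 kg (target 81.96 kg)
Glass-mass sanity pass: total charge less LOI = 999.9 kg (the Σ of target masses is 1000 kg; basis as stated: 1000 kg — rounding explains the deltas).
Adding the batch up: Σ batch = 1333 kg; loss to ignition Σ batch·LOI = 333.0 kg; the yield ratio, glass ÷ batch: 75.02%.

Batch per 1000 kg melt:
  Source A: 196.8 kg
  Material B: 34.24 kg
  Source C: 204.0 kg
  Ingredient D: 213.7 kg
  Raw E: 499.0 kg
  Stock F: 185.2 kg
Total batch = 1333 kg; LOI loss = 333.0 kg; yield = 75.02%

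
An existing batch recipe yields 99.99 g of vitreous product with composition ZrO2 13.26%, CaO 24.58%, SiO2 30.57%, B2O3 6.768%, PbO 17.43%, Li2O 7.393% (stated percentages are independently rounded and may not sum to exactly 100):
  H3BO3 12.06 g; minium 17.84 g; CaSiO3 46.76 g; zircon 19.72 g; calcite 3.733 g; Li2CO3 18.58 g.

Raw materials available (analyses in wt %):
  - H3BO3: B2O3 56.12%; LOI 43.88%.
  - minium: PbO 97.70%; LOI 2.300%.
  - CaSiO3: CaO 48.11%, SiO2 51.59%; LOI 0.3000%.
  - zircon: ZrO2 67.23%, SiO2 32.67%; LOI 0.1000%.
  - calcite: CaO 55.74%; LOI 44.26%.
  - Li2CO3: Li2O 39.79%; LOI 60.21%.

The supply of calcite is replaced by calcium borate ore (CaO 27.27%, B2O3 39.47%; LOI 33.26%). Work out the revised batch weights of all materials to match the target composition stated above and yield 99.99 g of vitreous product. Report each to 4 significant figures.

Revised batch per 99.99 g vitreous product:
  H3BO3: 6.692 g
  minium: 17.84 g
  CaSiO3: 46.76 g
  zircon: 19.72 g
  calcium borate ore: 7.631 g
  Li2CO3: 18.58 g
Total batch = 117.2 g; LOI loss = 17.23 g

Every computation carries exact precision at all times — the intermediate values are printed (rounded to 4 significant figures) in the printout. Each reported number is rounded exactly once — all derived quantities (the totals, glass mass, yield, the six compositions, ignition loss) are computed from the batch weights per 99.99 g of glass at full precision as set out in the problem or answer text.
Oxide mass targets, per 99.99 g vitreous product:
  ZrO2: 13.26% × 99.99 = 13.26 g
  CaO: 24.58% × 99.99 = 24.58 g
  SiO2: 30.57% × 99.99 = 30.57 g
  B2O3: 6.768% × 99.99 = 6.767 g
  PbO: 17.43% × 99.99 = 17.43 g
  Li2O: 7.393% × 99.99 = 7.392 g
Balance tally, oxide-wise, per the reported batch figures, on the stated basis (sum by sum, the targets are met modulo rounding of the values):
  ZrO2: 19.72·0.6723 = 13.26 g (target 13.26 g)
  CaO: 46.76·0.4811 + 7.631·0.2727 = 24.58 g (target 24.58 g)
  SiO2: 46.76·0.5159 + 19.72·0.3267 = 30.57 g (target 30.57 g)
  B2O3: 6.692·0.5612 + 7.631·0.3947 = 6.768 g (target 6.767 g)
  PbO: 17.84·0.9770 = 17.43 g (target 17.43 g)
  Li2O: 18.58·0.3979 = 7.393 g (target 7.392 g)
Auditing the glass mass value: net batch after ignition = 99.99 g (the targets, summed, come to 99.99 g; with the basis standing at 99.99 g — deltas are rounding alone).
Batch grand total — Σ batch = 117.2 g; LOI loss = Σ batch·LOI = 17.23 g; the yield ratio, glass ÷ batch: 85.30%.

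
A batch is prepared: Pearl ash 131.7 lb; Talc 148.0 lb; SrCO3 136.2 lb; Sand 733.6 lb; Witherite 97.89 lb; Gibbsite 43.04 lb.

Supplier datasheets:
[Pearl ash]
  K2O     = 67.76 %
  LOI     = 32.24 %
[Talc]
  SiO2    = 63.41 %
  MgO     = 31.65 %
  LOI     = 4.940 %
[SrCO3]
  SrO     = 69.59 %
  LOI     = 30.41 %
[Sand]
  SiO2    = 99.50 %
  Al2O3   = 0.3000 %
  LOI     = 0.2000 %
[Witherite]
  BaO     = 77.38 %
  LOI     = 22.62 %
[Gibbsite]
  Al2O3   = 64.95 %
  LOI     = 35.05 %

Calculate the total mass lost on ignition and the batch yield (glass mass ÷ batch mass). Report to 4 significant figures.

LOI loss = 129.9 lb; glass = 1161 lb; yield = 89.93%

All arithmetic carries full float precision in every operation. Rounding to 4 significant figures extends to each intermediate as printed — every reported number undergoes a single rounding; the derived quantities are re-derived using the weight values for 1161 lb of glass in full float precision (glass mass, totals, LOI, six oxide percentages, the yield) as given in question or answer.
Each material's LOI contribution:
  Pearl ash: 131.7 × 0.3224 = 42.46 lb
  Talc: 148.0 × 0.04940 = 7.311 lb
  SrCO3: 136.2 × 0.3041 = 41.42 lb
  Sand: 733.6 × 0.002000 = 1.467 lb
  Witherite: 97.89 × 0.2262 = 22.14 lb
  Gibbsite: 43.04 × 0.3505 = 15.09 lb
Total LOI = 129.9 lb
Glass = batch − LOI = 1290 − 129.9 = 1161 lb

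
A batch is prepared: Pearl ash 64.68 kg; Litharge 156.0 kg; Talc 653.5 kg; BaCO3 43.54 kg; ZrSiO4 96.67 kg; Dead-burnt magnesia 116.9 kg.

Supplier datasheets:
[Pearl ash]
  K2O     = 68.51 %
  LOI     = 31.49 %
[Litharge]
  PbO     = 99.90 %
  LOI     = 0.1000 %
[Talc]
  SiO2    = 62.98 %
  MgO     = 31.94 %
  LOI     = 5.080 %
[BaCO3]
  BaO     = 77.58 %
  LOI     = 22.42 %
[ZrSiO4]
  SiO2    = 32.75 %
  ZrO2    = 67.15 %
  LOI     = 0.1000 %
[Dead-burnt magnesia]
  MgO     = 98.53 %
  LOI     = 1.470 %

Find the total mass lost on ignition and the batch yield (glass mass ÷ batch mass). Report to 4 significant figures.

All internal work carries exact precision from start to finish; intermediates are displayed, with 4-significant-digit rounding, when written out. Every reported figure takes a single rounding; the derived quantities (totals, net glass mass, six oxide percentages, LOI, yield) are rebuilt using the weight values for 1066 kg of glass at full float precision, exactly as printed in the problem or the answer.
Each material's LOI contribution:
  Pearl ash: 64.68 × 0.3149 = 20.37 kg
  Litharge: 156.0 × 0.001000 = 0.1560 kg
  Talc: 653.5 × 0.05080 = 33.20 kg
  BaCO3: 43.54 × 0.2242 = 9.762 kg
  ZrSiO4: 96.67 × 0.001000 = 0.09667 kg
  Dead-burnt magnesia: 116.9 × 0.01470 = 1.718 kg
Total LOI = 65.30 kg
Glass = batch − LOI = 1131 − 65.30 = 1066 kg

LOI loss = 65.30 kg; glass = 1066 kg; yield = 94.23%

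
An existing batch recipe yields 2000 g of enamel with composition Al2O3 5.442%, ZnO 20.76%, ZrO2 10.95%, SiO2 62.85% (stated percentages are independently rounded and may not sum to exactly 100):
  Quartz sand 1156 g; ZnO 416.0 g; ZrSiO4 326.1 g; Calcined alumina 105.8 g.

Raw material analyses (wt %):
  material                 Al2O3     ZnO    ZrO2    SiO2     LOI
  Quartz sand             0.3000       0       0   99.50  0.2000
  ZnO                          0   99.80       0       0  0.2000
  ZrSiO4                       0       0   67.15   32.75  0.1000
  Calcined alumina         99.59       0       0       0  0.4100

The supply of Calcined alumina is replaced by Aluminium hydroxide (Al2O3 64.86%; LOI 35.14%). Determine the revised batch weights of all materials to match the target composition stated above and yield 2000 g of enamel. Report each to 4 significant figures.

Revised batch per 2000 g enamel:
  Quartz sand: 1156 g
  ZnO: 416.0 g
  ZrSiO4: 326.1 g
  Aluminium hydroxide: 162.5 g
Total batch = 2061 g; LOI loss = 60.57 g

Values along the way appear, rounded to four significant digits, as written — every computation holds exact precision in every operation — every reported figure carries a single rounding — the derived quantities, which include four oxide percentages, ignition loss, glass mass, the totals, yield, are carried in exact precision, as set out in question or answer, from the weighed amounts at 2000 g of glass.
Oxide mass targets, per 2000 g enamel:
  Al2O3: 5.442% × 2000 = 108.8 g
  ZnO: 20.76% × 2000 = 415.2 g
  ZrO2: 10.95% × 2000 = 219.0 g
  SiO2: 62.85% × 2000 = 1257 g
Sums-versus-targets review from the weights as reported, per the basis as stated (every target is met by its sum within answer rounding):
  Al2O3: 1156·0.003000 + 162.5·0.6486 = 108.9 g (target 108.8 g)
  ZnO: 416.0·0.9980 = 415.2 g (target 415.2 g)
  ZrO2: 326.1·0.6715 = 219.0 g (target 219.0 g)
  SiO2: 1156·0.9950 + 326.1·0.3275 = 1257 g (target 1257 g)
Glass-mass bookkeeping: total charge less LOI = 2000 g (the targets, summed, come to 2000 g; with the basis standing at 2000 g — rounding explains the deltas).
Batch grand total — Σ batch = 2061 g; the LOI term Σ batch·LOI equals 60.57 g; as yield: glass ÷ batch → 97.06%.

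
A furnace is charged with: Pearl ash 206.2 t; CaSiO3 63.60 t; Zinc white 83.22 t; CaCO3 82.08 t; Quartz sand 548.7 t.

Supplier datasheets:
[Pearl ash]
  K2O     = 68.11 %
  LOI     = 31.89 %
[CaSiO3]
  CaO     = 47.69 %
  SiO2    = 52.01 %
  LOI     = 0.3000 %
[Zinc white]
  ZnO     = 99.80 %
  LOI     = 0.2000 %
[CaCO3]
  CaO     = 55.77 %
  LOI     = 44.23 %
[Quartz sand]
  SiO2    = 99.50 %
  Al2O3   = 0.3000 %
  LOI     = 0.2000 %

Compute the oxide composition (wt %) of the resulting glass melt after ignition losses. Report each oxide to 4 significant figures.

Working values are printed rounded to four significant figures — all internal work carries full precision from start to finish; a single rounding produces each reported result; the derived quantities (the five compositions, totals, LOI, the yield, net glass mass) are computed at full precision from the batch weights per 880.3 t of glass as given in the problem or the answer.
Oxide-by-oxide delivered mass:
  CaO: 63.60·0.4769 + 82.08·0.5577 = 76.11 t
  K2O: 206.2·0.6811 = 140.4 t
  SiO2: 63.60·0.5201 + 548.7·0.9950 = 579.0 t
  ZnO: 83.22·0.9980 = 83.05 t
  Al2O3: 548.7·0.003000 = 1.646 t
LOI: 206.2·0.3189 + 63.60·0.003000 + 83.22·0.002000 + 82.08·0.4423 + 548.7·0.002000 = 103.5 t
The glass mass, total less LOI, = 983.8 − 103.5 = 880.3 t (matching Σ of the oxides)
percent by weight: oxide/glass ×100

Glass mass = 880.3 t (batch 983.8 − LOI 103.5).
Composition: CaO 8.646%, K2O 15.95%, SiO2 65.78%, ZnO 9.435%, Al2O3 0.1870%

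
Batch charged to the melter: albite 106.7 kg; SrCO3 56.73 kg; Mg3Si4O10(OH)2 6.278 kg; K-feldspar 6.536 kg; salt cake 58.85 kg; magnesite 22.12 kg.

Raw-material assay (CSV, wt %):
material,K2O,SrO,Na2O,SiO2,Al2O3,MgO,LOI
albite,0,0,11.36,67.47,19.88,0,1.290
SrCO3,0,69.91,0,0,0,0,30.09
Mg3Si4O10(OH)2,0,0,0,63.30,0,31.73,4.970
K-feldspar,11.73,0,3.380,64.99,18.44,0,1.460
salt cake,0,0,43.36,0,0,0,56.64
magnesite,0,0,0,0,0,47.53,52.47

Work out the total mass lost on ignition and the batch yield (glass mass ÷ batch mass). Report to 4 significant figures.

Working values are shown rounded to 4 significant figures; full float precision is carried through every step — a single rounding produces each reported result; derived quantities are computed from the batch weights for 193.4 kg of glass in full float precision (the totals, net glass mass, the six compositions, yield, ignition loss) as set out in question or answer.
Each material's LOI contribution:
  albite: 106.7 × 0.01290 = 1.376 kg
  SrCO3: 56.73 × 0.3009 = 17.07 kg
  Mg3Si4O10(OH)2: 6.278 × 0.04970 = 0.3120 kg
  K-feldspar: 6.536 × 0.01460 = 0.09543 kg
  salt cake: 58.85 × 0.5664 = 33.33 kg
  magnesite: 22.12 × 0.5247 = 11.61 kg
Total LOI = 63.79 kg
Glass = batch − LOI = 257.2 − 63.79 = 193.4 kg

LOI loss = 63.79 kg; glass = 193.4 kg; yield = 75.20%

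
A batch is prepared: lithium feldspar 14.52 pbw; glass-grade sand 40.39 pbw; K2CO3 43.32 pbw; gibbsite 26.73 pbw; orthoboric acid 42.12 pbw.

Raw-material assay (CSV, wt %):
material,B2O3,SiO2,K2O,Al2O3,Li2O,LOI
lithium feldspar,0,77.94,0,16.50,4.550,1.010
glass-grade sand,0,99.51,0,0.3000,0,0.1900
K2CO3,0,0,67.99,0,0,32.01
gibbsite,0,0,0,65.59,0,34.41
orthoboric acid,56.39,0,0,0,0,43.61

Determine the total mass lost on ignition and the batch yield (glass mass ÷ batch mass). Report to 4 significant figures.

Mid-chain values are printed rounded to 4 significant digits in the printout; all internal work holds full precision at every stage — exactly one rounding goes into every reported result. The derived quantities, including net glass mass, five oxide percentages, LOI, yield, the totals, are computed using the weight values per 125.4 pbw of glass in full precision, exactly as printed in the problem or answer text.
Per-material ignition loss:
  lithium feldspar: 14.52 × 0.01010 = 0.1467 pbw
  glass-grade sand: 40.39 × 0.001900 = 0.07674 pbw
  K2CO3: 43.32 × 0.3201 = 13.87 pbw
  gibbsite: 26.73 × 0.3441 = 9.198 pbw
  orthoboric acid: 42.12 × 0.4361 = 18.37 pbw
Total LOI = 41.66 pbw
Glass = batch − LOI = 167.1 − 41.66 = 125.4 pbw

LOI loss = 41.66 pbw; glass = 125.4 pbw; yield = 75.07%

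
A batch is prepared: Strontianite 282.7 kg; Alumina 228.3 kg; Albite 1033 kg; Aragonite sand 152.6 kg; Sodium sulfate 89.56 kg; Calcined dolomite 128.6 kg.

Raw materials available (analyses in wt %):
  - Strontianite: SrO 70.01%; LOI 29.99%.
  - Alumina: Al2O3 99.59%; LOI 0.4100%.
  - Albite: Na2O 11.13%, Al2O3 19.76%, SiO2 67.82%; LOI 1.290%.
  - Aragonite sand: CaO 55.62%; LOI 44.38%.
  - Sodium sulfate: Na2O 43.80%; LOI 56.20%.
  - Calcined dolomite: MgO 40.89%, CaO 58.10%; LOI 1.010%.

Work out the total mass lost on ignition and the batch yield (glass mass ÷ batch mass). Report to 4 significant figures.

LOI loss = 218.4 kg; glass = 1696 kg; yield = 88.59%

Exact precision is held in all steps; working values are displayed (rounded to four significant digits) alongside each step — a single rounding completes each reported result. Derived quantities, which include yield, the six compositions, net glass mass, ignition loss, the totals, are carried in full precision, as they appear in the problem or answer text, from the batch weights for 1696 kg of glass.
Loss on ignition, line by line:
  Strontianite: 282.7 × 0.2999 = 84.78 kg
  Alumina: 228.3 × 0.004100 = 0.9360 kg
  Albite: 1033 × 0.01290 = 13.33 kg
  Aragonite sand: 152.6 × 0.4438 = 67.72 kg
  Sodium sulfate: 89.56 × 0.5620 = 50.33 kg
  Calcined dolomite: 128.6 × 0.01010 = 1.299 kg
Total LOI = 218.4 kg
Glass = batch − LOI = 1915 − 218.4 = 1696 kg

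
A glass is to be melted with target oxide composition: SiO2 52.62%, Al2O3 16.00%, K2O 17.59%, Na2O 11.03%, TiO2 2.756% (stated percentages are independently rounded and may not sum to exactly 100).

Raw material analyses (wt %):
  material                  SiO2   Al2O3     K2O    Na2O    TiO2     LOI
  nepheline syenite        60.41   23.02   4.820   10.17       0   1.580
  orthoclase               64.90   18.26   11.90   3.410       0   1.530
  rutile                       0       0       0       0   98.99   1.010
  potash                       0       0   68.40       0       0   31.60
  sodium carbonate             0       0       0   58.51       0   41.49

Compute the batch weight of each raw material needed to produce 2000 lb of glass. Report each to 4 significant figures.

Batch per 2000 lb glass:
  nepheline syenite: 396.8 lb
  orthoclase: 1252 lb
  rutile: 55.68 lb
  potash: 268.5 lb
  sodium carbonate: 235.1 lb
Total batch = 2208 lb; LOI loss = 208.4 lb; yield = 90.56%

In-progress results are displayed (rounded to 4 significant digits) in the working; the working math maintains full float precision end to end — a single rounding completes every reported number — the derived quantities are rebuilt from the batch weights on 2000 lb of glass at exact precision (five oxide percentages, glass mass, LOI, the yield, the totals) as they appear in the problem or answer text.
Target masses of each oxide per 2000 lb glass:
  SiO2: 52.62% × 2000 = 1052 lb
  Al2O3: 16.00% × 2000 = 320.0 lb
  K2O: 17.59% × 2000 = 351.8 lb
  Na2O: 11.03% × 2000 = 220.6 lb
  TiO2: 2.756% × 2000 = 55.12 lb
Per-oxide balance check applying the batch weights above, under the basis named above (target by target, the sums agree given rounding of the digits):
  SiO2: 396.8·0.6041 + 1252·0.6490 = 1052 lb (target 1052 lb)
  Al2O3: 396.8·0.2302 + 1252·0.1826 = 320.0 lb (target 320.0 lb)
  K2O: 396.8·0.04820 + 1252·0.1190 + 268.5·0.6840 = 351.8 lb (target 351.8 lb)
  Na2O: 396.8·0.1017 + 1252·0.03410 + 235.1·0.5851 = 220.6 lb (target 220.6 lb)
  TiO2: 55.68·0.9899 = 55.12 lb (target 55.12 lb)
Glass-mass closure: Σ batch − LOI loss = 2000 lb (per-oxide target masses sum to 2000 lb; with the basis standing at 2000 lb — differing by rounding only).
Whole-batch sum: Σ batch = 2208 lb; LOI removed, Σ of batch·LOI: 208.4 lb; as yield: glass ÷ batch → 90.56%.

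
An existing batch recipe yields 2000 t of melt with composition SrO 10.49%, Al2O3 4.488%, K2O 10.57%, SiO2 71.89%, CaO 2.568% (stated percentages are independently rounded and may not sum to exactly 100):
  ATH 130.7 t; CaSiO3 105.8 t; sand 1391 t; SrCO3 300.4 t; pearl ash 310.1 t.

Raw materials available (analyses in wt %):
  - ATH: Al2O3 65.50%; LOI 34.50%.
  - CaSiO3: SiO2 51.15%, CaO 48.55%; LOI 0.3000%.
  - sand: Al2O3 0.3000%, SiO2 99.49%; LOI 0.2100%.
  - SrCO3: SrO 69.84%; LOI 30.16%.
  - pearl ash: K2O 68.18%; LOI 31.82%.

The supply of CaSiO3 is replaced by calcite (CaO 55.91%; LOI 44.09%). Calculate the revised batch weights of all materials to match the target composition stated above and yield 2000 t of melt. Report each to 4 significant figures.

All arithmetic carries full float precision end to end; the intermediate values appear (rounded to 4 significant figures) at each printed step. Each reported value undergoes a single rounding; derived quantities are rebuilt starting from the weights at 2000 t of glass in full precision (the totals, five oxide percentages, yield, net glass mass, ignition loss) as given in question or answer.
Target masses of each oxide per 2000 t melt:
  SrO: 10.49% × 2000 = 209.8 t
  Al2O3: 4.488% × 2000 = 89.76 t
  K2O: 10.57% × 2000 = 211.4 t
  SiO2: 71.89% × 2000 = 1438 t
  CaO: 2.568% × 2000 = 51.36 t
Sums-versus-targets review given the weights on record, on the stated basis (summed amounts equal target values once rounding is allowed for):
  SrO: 300.4·0.6984 = 209.8 t (target 209.8 t)
  Al2O3: 130.4·0.6550 + 1445·0.003000 = 89.75 t (target 89.76 t)
  K2O: 310.1·0.6818 = 211.4 t (target 211.4 t)
  SiO2: 1445·0.9949 = 1438 t (target 1438 t)
  CaO: 91.86·0.5591 = 51.36 t (target 51.36 t)
Mass balance on the glass: the batch minus its LOI: 2000 t (oxide target masses add up to 2000 t; stated basis 2000 t — a pure rounding effect).
Whole-batch sum: Σ batch = 2278 t; loss to ignition Σ batch·LOI = 277.8 t; glass ÷ batch gives a yield of 87.80%.

Revised batch per 2000 t melt:
  ATH: 130.4 t
  calcite: 91.86 t
  sand: 1445 t
  SrCO3: 300.4 t
  pearl ash: 310.1 t
Total batch = 2278 t; LOI loss = 277.8 t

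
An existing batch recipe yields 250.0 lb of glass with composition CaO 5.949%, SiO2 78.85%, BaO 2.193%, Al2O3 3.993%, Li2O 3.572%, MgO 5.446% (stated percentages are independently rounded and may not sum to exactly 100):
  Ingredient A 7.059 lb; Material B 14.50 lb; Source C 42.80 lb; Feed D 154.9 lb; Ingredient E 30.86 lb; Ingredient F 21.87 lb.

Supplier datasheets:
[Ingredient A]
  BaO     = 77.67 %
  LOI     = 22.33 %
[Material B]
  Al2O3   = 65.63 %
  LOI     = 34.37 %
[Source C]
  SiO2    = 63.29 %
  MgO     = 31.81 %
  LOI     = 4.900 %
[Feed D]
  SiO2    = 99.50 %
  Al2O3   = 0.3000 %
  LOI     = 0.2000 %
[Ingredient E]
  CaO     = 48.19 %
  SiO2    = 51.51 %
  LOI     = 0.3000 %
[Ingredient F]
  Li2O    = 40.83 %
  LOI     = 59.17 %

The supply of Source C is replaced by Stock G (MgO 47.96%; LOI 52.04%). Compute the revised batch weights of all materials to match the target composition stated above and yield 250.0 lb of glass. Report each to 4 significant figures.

Revised batch per 250.0 lb glass:
  Ingredient A: 7.059 lb
  Material B: 14.38 lb
  Stock G: 28.39 lb
  Feed D: 182.1 lb
  Ingredient E: 30.86 lb
  Ingredient F: 21.87 lb
Total batch = 284.7 lb; LOI loss = 34.69 lb

All internal work keeps full precision through every step; working values are displayed rounded to four significant figures alongside each step. Exactly one rounding lands on each reported value — all derived quantities (six oxide percentages, the yield, ignition loss, net glass mass, totals) are carried starting from the weights at 250.0 lb of glass at exact precision as set out in either problem or answer.
Oxide mass targets, per 250.0 lb glass:
  CaO: 5.949% × 250.0 = 14.87 lb
  SiO2: 78.85% × 250.0 = 197.1 lb
  BaO: 2.193% × 250.0 = 5.482 lb
  Al2O3: 3.993% × 250.0 = 9.982 lb
  Li2O: 3.572% × 250.0 = 8.930 lb
  MgO: 5.446% × 250.0 = 13.62 lb
Verifying the oxide balance from the weights as reported, against the basis in use (delivered sums recover each target once rounding is allowed for):
  CaO: 30.86·0.4819 = 14.87 lb (target 14.87 lb)
  SiO2: 182.1·0.9950 + 30.86·0.5151 = 197.1 lb (target 197.1 lb)
  BaO: 7.059·0.7767 = 5.483 lb (target 5.482 lb)
  Al2O3: 14.38·0.6563 + 182.1·0.003000 = 9.984 lb (target 9.982 lb)
  Li2O: 21.87·0.4083 = 8.930 lb (target 8.930 lb)
  MgO: 28.39·0.4796 = 13.62 lb (target 13.62 lb)
Mass balance on the glass: batch Σ − ignition loss = 250.0 lb (the Σ of target masses is 250.0 lb; versus the stated basis of 250.0 lb — differing by rounding only).
Whole-batch sum: Σ batch = 284.7 lb; ignition loss, Σ(batch × LOI) = 34.69 lb; yield: glass divided by total = 87.81%.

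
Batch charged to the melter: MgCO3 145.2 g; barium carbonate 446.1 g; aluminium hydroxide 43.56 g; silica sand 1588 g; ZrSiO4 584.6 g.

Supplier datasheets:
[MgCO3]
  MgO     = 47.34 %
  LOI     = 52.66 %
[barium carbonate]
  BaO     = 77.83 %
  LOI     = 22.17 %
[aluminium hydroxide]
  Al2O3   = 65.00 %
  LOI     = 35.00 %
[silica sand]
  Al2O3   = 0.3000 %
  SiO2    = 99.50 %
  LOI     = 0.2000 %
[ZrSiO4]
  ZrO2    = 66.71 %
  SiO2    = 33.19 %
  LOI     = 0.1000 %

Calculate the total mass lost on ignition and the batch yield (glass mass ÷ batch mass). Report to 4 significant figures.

All arithmetic holds full float precision at each step; the intermediate values appear with 4-significant-figure rounding in the working — a single rounding produces each reported result; all derived quantities, which include the yield, the totals, five oxide percentages, net glass mass, LOI, are computed in full float precision, exactly as shown in problem or answer, from the batch weights at 2613 g of glass.
Material-by-material LOI:
  MgCO3: 145.2 × 0.5266 = 76.46 g
  barium carbonate: 446.1 × 0.2217 = 98.90 g
  aluminium hydroxide: 43.56 × 0.3500 = 15.25 g
  silica sand: 1588 × 0.002000 = 3.176 g
  ZrSiO4: 584.6 × 0.001000 = 0.5846 g
Total LOI = 194.4 g
Glass = batch − LOI = 2807 − 194.4 = 2613 g

LOI loss = 194.4 g; glass = 2613 g; yield = 93.08%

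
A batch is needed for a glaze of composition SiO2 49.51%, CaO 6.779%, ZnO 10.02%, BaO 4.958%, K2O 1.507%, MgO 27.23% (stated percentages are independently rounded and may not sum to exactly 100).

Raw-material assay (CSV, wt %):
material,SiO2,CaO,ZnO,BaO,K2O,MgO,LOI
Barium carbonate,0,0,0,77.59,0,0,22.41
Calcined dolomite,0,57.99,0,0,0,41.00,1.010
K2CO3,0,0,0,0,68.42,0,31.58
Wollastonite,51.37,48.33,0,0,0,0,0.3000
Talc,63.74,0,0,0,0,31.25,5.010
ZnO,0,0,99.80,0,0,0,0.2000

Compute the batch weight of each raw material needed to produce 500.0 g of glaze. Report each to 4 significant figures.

Working values are printed, rounded to four significant digits, alongside each step; the whole derivation carries exact precision at each step — each reported value is rounded exactly once — all derived quantities are recomputed in full precision (the totals, the yield, LOI, six oxide percentages, glass mass) using the weight values per 500.0 g of glass, as set out in problem or answer.
Target masses of each oxide per 500.0 g glaze:
  SiO2: 49.51% × 500.0 = 247.6 g
  CaO: 6.779% × 500.0 = 33.90 g
  ZnO: 10.02% × 500.0 = 50.10 g
  BaO: 4.958% × 500.0 = 24.79 g
  K2O: 1.507% × 500.0 = 7.535 g
  MgO: 27.23% × 500.0 = 136.2 g
A balance pass over the oxides, using the reported weights, on the stated basis (every target is met by its sum given rounding of the digits):
  SiO2: 15.47·0.5137 + 375.9·0.6374 = 247.5 g (target 247.6 g)
  CaO: 45.56·0.5799 + 15.47·0.4833 = 33.90 g (target 33.90 g)
  ZnO: 50.20·0.9980 = 50.10 g (target 50.10 g)
  BaO: 31.95·0.7759 = 24.79 g (target 24.79 g)
  K2O: 11.01·0.6842 = 7.533 g (target 7.535 g)
  MgO: 45.56·0.4100 + 375.9·0.3125 = 136.1 g (target 136.2 g)
Auditing the glass mass value: net batch after ignition = 500.0 g (oxide target masses add up to 500.0 g; against the stated basis, 500.0 g — a pure rounding effect).
Whole-batch sum: Σ batch = 530.1 g; Σ batch·LOI gives LOI loss = 30.08 g; yield: glass divided by total = 94.33%.

Batch per 500.0 g glaze:
  Barium carbonate: 31.95 g
  Calcined dolomite: 45.56 g
  K2CO3: 11.01 g
  Wollastonite: 15.47 g
  Talc: 375.9 g
  ZnO: 50.20 g
Total batch = 530.1 g; LOI loss = 30.08 g; yield = 94.33%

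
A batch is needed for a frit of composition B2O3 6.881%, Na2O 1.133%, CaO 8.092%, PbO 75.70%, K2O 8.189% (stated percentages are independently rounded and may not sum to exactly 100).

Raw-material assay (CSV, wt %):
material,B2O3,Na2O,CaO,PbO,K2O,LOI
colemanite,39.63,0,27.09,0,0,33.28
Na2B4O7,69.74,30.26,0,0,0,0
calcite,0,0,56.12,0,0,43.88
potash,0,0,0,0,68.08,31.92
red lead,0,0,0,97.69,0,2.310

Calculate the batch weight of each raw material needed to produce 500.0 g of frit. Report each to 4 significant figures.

Batch per 500.0 g frit:
  colemanite: 53.87 g
  Na2B4O7: 18.72 g
  calcite: 46.09 g
  potash: 60.14 g
  red lead: 387.5 g
Total batch = 566.3 g; LOI loss = 66.30 g; yield = 88.29%

Intermediates are printed, rounded to four significant digits, when written out — the working math maintains exact precision at each step; every reported result takes just one rounding. The derived quantities (five oxide percentages, the totals, net glass mass, yield, LOI) are re-derived from the weighed amounts for 500.0 g of glass in exact precision, exactly as printed in either problem or answer.
Per-oxide target masses for 500.0 g frit:
  B2O3: 6.881% × 500.0 = 34.40 g
  Na2O: 1.133% × 500.0 = 5.665 g
  CaO: 8.092% × 500.0 = 40.46 g
  PbO: 75.70% × 500.0 = 378.5 g
  K2O: 8.189% × 500.0 = 40.94 g
Oxide-by-oxide audit from the weights as reported, versus the basis set out (target by target, the sums agree once rounding is allowed for):
  B2O3: 53.87·0.3963 + 18.72·0.6974 = 34.40 g (target 34.40 g)
  Na2O: 18.72·0.3026 = 5.665 g (target 5.665 g)
  CaO: 53.87·0.2709 + 46.09·0.5612 = 40.46 g (target 40.46 g)
  PbO: 387.5·0.9769 = 378.5 g (target 378.5 g)
  K2O: 60.14·0.6808 = 40.94 g (target 40.94 g)
Glass-mass sanity pass: whole batch net of LOI = 500.0 g (the targets, summed, come to 500.0 g; against the stated basis, 500.0 g — deltas are rounding alone).
Total batch = Σ batch = 566.3 g; Σ batch·LOI gives LOI loss = 66.30 g; yield, glass over the total, = 88.29%.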